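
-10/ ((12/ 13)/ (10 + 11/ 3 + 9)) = -2210/ 9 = -245.56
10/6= 5/3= 1.67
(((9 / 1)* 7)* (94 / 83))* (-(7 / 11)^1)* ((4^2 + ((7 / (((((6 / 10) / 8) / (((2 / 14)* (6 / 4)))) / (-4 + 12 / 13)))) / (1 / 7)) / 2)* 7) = 752141376 / 11869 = 63370.24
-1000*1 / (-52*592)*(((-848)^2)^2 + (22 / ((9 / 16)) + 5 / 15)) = 581749383212375 / 34632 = 16798030238.29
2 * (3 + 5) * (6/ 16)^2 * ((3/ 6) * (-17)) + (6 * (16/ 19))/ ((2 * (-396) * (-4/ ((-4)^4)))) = -93883/ 5016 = -18.72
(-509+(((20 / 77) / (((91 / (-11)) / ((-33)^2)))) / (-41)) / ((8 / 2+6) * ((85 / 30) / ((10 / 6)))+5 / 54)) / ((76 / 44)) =-134956506289 / 458013829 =-294.66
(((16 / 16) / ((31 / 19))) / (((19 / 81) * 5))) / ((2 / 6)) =243 / 155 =1.57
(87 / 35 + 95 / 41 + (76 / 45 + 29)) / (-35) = -18335 / 18081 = -1.01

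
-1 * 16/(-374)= 8/187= 0.04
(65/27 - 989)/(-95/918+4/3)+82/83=-75079858/93707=-801.22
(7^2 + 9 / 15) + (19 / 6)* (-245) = -21787 / 30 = -726.23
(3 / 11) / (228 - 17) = 0.00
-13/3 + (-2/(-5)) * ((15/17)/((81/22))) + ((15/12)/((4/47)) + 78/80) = 419527/36720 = 11.43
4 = 4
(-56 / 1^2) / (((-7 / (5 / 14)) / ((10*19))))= 3800 / 7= 542.86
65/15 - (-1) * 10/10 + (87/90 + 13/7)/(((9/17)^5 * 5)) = 1172649601/62001450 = 18.91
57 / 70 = 0.81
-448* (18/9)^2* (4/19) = -7168/19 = -377.26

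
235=235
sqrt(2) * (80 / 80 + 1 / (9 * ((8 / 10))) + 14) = 545 * sqrt(2) / 36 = 21.41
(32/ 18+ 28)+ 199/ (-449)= 118541/ 4041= 29.33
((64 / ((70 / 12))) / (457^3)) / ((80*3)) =8 / 16702698775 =0.00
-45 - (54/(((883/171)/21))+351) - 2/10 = -2718793/4415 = -615.81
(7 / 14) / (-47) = -1 / 94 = -0.01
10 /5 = 2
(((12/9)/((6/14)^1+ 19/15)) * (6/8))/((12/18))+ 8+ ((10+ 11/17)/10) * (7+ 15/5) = 118207/6052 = 19.53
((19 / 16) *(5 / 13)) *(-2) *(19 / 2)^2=-34295 / 416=-82.44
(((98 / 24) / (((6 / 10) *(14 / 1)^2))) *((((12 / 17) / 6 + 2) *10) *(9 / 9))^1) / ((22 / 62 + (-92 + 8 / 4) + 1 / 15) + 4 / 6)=-11625 / 1405696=-0.01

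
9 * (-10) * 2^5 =-2880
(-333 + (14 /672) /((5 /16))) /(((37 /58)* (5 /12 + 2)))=-39952 /185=-215.96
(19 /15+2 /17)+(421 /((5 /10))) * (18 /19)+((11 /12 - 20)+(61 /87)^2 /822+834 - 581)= 20759036474939 /20096149140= 1032.99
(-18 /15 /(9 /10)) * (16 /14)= -32 /21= -1.52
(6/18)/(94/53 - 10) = -53/1308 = -0.04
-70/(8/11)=-385/4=-96.25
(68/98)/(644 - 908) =-17/6468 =-0.00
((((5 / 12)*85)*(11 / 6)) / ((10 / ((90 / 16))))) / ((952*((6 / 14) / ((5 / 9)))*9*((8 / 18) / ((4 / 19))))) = 1375 / 525312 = 0.00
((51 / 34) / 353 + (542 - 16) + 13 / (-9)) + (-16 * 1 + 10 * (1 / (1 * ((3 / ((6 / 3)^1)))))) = 3273749 / 6354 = 515.23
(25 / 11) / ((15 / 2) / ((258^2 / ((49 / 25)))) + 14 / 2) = 0.32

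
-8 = -8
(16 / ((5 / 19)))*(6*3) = 5472 / 5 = 1094.40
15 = 15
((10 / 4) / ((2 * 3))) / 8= 5 / 96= 0.05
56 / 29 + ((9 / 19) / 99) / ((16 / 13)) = 1.93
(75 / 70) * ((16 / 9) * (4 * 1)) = 160 / 21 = 7.62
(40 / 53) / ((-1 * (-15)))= 8 / 159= 0.05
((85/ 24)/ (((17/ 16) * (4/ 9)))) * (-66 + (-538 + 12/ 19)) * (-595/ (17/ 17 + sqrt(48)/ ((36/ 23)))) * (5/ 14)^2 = -1233275625/ 66766 + 3151704375 * sqrt(3)/ 66766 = 63290.24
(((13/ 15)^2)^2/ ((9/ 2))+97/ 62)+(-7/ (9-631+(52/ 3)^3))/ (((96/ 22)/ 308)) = 357012060107/ 225651015000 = 1.58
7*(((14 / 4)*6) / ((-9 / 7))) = -343 / 3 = -114.33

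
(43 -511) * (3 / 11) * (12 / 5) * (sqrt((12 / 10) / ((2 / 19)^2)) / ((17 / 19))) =-3041064 * sqrt(30) / 4675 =-3562.91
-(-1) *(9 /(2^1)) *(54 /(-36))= -27 /4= -6.75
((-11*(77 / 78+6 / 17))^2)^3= 10261705.18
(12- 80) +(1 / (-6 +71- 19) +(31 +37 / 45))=-74843 / 2070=-36.16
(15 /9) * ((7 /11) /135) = 7 /891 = 0.01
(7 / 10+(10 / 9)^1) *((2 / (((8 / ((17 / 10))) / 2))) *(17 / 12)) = 47107 / 21600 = 2.18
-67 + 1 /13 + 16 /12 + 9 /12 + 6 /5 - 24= -68359 /780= -87.64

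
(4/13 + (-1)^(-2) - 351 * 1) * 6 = -27276/13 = -2098.15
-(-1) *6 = 6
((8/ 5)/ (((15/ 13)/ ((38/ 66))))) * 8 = 15808/ 2475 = 6.39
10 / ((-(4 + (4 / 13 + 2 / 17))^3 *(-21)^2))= -53969305 / 206264818116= -0.00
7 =7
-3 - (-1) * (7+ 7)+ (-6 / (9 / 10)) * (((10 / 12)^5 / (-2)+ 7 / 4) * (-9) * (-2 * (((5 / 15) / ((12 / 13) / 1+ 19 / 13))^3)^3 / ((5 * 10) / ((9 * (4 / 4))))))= 11.00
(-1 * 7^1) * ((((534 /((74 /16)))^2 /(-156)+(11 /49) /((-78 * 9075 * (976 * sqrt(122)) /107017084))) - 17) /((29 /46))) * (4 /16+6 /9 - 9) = -28475741077 /3096678 - 59688778601 * sqrt(122) /2333165234400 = -9195.86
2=2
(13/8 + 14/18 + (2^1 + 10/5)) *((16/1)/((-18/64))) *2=-59008/81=-728.49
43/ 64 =0.67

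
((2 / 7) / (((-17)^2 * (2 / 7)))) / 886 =1 / 256054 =0.00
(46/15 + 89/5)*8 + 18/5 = 2558/15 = 170.53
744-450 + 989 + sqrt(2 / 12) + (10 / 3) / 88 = sqrt(6) / 6 + 169361 / 132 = 1283.45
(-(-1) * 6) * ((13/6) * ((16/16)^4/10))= 13/10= 1.30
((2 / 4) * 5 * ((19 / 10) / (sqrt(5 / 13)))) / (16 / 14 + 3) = 133 * sqrt(65) / 580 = 1.85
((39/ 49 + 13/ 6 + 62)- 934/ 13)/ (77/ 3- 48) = 0.31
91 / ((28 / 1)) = 13 / 4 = 3.25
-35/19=-1.84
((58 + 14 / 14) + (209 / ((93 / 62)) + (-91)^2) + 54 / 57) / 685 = 483376 / 39045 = 12.38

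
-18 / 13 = -1.38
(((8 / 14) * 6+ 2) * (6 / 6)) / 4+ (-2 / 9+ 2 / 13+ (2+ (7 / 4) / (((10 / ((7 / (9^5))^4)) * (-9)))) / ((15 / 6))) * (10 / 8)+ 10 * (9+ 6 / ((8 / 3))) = 91423699025634655473382403 / 796570240877409975041520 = 114.77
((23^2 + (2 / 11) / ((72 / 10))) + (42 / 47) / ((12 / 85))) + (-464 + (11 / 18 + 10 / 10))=75447 / 1034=72.97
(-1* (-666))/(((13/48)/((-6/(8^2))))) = -2997/13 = -230.54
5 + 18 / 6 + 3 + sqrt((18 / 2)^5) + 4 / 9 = 254.44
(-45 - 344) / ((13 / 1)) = -389 / 13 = -29.92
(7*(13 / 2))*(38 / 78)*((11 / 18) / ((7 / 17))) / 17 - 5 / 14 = 1193 / 756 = 1.58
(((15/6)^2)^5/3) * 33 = 107421875/1024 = 104904.17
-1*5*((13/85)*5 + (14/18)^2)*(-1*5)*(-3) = -47150/459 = -102.72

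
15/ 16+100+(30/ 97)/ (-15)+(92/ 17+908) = 26762047/ 26384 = 1014.33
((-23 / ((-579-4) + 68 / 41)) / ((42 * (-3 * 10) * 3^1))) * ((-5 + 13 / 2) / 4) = -943 / 240256800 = -0.00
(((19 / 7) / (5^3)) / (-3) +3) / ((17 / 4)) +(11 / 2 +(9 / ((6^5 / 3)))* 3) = 8874443 / 1428000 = 6.21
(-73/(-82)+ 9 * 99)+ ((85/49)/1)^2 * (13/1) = 183298985/196882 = 931.01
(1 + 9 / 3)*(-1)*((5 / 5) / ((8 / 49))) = -49 / 2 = -24.50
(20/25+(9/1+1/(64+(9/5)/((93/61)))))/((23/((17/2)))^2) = 71646279/53444870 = 1.34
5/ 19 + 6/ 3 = 2.26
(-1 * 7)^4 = 2401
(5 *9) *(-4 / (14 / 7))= -90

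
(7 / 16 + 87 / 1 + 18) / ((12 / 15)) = 8435 / 64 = 131.80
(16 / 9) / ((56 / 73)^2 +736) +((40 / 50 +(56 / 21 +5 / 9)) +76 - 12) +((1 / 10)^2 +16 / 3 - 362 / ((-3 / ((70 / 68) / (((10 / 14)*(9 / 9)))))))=92813979799 / 375354900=247.27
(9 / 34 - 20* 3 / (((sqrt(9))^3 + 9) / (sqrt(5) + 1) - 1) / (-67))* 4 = 432* sqrt(5) / 4087 + 81726 / 69479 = 1.41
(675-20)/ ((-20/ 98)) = -6419/ 2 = -3209.50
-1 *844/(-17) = 844/17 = 49.65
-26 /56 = -13 /28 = -0.46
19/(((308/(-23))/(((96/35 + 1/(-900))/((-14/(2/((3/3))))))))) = 7548301/13582800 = 0.56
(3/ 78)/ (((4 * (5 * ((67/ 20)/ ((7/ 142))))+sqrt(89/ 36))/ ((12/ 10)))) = 7192584/ 211807615175 - 882 * sqrt(89)/ 211807615175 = 0.00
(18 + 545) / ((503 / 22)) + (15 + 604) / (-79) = 667137 / 39737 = 16.79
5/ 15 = 1/ 3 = 0.33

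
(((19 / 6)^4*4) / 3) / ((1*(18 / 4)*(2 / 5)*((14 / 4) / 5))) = 3258025 / 30618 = 106.41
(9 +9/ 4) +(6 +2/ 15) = 17.38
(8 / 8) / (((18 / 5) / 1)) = 5 / 18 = 0.28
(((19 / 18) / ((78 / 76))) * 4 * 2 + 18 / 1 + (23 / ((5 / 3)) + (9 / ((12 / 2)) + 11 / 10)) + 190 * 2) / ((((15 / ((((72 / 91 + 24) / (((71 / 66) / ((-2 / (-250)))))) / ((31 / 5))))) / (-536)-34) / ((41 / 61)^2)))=-11056262212661248 / 2023386836973255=-5.46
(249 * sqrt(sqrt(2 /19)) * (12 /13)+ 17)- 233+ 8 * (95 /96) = -2497 /12+ 2988 * 19^(3 /4) * 2^(1 /4) /247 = -77.16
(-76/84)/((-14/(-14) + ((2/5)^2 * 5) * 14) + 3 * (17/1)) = -95/6636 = -0.01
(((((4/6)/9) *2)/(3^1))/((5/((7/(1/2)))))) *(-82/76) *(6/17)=-2296/43605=-0.05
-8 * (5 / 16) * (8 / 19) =-20 / 19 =-1.05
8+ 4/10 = 42/5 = 8.40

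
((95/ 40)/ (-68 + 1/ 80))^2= 36100/ 29582721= 0.00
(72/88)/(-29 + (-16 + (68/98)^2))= -21609/1175779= -0.02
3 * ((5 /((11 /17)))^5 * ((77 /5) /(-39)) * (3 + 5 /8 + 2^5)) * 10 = -8851920984375 /761332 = -11626886.80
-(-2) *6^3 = 432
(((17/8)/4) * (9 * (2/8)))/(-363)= -51/15488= -0.00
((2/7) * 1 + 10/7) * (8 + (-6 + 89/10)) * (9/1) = 5886/35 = 168.17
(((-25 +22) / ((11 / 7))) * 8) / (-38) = 84 / 209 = 0.40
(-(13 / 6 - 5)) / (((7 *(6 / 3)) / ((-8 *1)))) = -1.62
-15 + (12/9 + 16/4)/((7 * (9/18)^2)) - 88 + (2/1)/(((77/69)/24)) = -1879/33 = -56.94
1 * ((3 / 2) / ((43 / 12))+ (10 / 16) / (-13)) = 1657 / 4472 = 0.37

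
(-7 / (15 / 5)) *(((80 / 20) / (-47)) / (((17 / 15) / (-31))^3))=-938416500 / 230911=-4063.97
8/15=0.53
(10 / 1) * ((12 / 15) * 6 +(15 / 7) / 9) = 1058 / 21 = 50.38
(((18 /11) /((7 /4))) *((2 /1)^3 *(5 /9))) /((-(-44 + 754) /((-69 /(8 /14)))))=552 /781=0.71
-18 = -18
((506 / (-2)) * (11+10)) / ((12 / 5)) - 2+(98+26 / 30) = -127013 / 60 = -2116.88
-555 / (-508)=555 / 508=1.09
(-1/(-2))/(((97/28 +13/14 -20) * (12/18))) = -21/437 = -0.05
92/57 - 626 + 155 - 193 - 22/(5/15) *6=-60328/57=-1058.39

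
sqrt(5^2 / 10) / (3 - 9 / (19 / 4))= 19 * sqrt(10) / 42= 1.43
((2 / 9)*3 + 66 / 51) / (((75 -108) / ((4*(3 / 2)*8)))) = -1600 / 561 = -2.85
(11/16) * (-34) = -187/8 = -23.38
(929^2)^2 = 744839767681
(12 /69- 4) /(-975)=88 /22425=0.00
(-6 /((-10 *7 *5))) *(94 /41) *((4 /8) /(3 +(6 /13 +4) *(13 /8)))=564 /294175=0.00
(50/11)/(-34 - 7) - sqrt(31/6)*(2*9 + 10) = -14*sqrt(186)/3 - 50/451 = -63.76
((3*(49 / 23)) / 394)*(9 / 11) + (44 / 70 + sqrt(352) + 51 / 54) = 24904588 / 15699915 + 4*sqrt(22) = 20.35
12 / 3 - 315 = -311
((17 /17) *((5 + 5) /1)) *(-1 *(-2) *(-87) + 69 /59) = -101970 /59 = -1728.31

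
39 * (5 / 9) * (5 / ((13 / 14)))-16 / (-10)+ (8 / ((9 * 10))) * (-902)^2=3259738 / 45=72438.62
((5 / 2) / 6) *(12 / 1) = 5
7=7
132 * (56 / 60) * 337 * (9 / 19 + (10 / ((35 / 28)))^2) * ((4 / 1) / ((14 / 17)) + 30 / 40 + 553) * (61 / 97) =1733057679430 / 1843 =940346000.78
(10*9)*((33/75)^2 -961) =-10809072/125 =-86472.58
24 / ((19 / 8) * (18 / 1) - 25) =96 / 71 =1.35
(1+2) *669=2007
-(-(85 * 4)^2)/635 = 23120/127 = 182.05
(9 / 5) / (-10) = -0.18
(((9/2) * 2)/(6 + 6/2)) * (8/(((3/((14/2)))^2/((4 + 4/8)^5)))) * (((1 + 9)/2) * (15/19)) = 24111675/76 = 317258.88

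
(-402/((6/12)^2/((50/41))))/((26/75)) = -3015000/533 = -5656.66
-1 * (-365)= 365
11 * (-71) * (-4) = 3124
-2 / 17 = -0.12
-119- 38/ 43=-5155/ 43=-119.88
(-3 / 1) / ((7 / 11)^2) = -363 / 49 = -7.41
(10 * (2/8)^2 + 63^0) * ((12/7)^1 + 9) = 975/56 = 17.41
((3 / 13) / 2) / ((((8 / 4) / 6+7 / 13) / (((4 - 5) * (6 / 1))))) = -27 / 34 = -0.79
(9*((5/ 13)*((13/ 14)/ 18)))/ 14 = 0.01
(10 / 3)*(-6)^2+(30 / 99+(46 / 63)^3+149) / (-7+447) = 120.34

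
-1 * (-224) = 224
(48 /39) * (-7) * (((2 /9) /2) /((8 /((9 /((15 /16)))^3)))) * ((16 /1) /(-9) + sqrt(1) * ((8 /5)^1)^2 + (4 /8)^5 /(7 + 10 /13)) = -1024588544 /12309375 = -83.24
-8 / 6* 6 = -8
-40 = -40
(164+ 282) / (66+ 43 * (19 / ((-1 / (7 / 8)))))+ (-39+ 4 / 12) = -39.35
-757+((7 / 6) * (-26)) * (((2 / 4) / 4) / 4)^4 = -2381316187 / 3145728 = -757.00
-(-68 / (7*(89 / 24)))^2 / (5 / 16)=-42614784 / 1940645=-21.96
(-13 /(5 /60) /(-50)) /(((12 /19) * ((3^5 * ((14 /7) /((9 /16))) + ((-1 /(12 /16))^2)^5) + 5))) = 767637 /137795150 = 0.01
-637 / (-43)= 14.81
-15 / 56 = -0.27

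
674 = 674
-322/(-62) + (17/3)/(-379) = 182530/35247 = 5.18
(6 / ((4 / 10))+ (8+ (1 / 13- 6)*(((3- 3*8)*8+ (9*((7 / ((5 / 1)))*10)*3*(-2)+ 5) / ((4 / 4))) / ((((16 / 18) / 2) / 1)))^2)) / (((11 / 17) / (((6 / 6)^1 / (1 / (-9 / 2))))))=805930892469 / 4576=176121261.47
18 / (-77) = -18 / 77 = -0.23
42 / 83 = 0.51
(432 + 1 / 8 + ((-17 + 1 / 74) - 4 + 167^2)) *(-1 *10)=-41884205 / 148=-283001.39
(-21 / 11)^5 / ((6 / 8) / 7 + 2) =-114354828 / 9502009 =-12.03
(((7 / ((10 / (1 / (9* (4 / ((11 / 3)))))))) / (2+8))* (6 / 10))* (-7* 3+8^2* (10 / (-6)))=-29491 / 54000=-0.55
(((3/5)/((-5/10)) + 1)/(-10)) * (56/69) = 28/1725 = 0.02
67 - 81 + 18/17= -220/17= -12.94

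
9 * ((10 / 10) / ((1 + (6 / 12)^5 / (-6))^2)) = 331776 / 36481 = 9.09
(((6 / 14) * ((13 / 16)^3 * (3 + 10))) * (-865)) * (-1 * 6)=222347385 / 14336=15509.72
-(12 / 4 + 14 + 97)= -114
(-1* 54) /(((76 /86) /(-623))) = 723303 /19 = 38068.58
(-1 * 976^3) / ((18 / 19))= -981364963.56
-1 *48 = -48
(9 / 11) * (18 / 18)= 0.82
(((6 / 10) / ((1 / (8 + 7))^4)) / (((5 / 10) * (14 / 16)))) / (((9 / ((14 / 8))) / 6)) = 81000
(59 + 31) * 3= 270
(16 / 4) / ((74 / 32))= 64 / 37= 1.73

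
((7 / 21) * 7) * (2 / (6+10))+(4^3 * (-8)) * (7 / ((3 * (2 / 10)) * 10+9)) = -28637 / 120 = -238.64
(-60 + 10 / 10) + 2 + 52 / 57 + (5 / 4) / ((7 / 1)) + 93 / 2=-15017 / 1596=-9.41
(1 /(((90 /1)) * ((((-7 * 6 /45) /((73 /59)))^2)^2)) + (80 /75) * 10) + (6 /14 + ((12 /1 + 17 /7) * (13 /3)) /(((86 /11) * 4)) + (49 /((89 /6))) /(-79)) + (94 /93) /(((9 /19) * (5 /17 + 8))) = 9431455806823183651867 /706777069911039713376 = 13.34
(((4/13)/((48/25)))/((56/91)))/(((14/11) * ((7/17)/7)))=4675/1344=3.48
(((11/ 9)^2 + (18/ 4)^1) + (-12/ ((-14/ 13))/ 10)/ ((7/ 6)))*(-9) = -275803/ 4410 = -62.54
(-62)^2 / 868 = 31 / 7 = 4.43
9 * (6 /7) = 54 /7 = 7.71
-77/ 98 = -11/ 14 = -0.79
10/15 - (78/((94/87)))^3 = -117185010725/311469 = -376233.30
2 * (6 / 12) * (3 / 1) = 3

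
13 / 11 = 1.18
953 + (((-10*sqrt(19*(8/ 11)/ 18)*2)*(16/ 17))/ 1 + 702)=1655 - 640*sqrt(209)/ 561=1638.51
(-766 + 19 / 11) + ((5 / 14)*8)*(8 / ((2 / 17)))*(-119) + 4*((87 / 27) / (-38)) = -44926955 / 1881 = -23884.61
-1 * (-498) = 498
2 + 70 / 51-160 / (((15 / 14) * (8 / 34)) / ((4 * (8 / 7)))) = -147796 / 51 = -2897.96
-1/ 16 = -0.06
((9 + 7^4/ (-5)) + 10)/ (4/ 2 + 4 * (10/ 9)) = -10377/ 145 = -71.57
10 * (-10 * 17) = -1700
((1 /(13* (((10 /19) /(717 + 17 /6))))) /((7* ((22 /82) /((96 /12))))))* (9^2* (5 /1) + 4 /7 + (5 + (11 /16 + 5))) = 22408057303 /120120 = 186547.26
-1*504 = -504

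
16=16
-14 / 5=-2.80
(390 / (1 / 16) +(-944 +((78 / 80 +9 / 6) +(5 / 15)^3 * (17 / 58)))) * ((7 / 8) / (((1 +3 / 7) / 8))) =8131480273 / 313200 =25962.58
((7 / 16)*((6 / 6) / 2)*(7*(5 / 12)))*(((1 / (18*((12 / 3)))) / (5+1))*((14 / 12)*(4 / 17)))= 1715 / 4230144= 0.00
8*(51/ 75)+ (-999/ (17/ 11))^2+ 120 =3019859329/ 7225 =417973.61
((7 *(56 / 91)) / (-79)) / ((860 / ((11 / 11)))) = -14 / 220805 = -0.00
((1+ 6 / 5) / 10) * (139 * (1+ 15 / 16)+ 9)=48983 / 800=61.23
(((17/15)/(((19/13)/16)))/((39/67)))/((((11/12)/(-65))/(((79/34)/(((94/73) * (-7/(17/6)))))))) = 683135752/618849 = 1103.88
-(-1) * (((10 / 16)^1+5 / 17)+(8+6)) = 14.92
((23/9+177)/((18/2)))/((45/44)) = 71104/3645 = 19.51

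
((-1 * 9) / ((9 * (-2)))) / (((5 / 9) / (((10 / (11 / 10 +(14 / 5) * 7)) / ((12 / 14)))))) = 35 / 69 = 0.51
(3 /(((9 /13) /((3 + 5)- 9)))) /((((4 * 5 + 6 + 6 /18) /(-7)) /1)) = 91 /79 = 1.15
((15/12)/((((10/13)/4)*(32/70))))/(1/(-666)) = -151515/16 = -9469.69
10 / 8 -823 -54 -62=-937.75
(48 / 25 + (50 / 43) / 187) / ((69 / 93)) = 12003758 / 4623575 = 2.60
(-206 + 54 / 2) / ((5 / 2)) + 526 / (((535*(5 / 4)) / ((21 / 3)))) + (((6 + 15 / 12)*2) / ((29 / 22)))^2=146873 / 2675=54.91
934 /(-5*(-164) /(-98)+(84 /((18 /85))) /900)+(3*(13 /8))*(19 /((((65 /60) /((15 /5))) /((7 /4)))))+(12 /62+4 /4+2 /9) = 77818061341 /234067608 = 332.46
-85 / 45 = -17 / 9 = -1.89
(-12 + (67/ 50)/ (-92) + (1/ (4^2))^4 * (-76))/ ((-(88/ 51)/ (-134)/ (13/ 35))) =-5028356852961/ 14508032000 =-346.59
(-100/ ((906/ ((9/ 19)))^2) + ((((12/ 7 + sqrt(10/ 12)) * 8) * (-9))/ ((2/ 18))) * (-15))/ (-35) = -192016523493/ 403326889 - 324 * sqrt(30)/ 7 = -729.60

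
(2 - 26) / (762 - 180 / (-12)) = -8 / 259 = -0.03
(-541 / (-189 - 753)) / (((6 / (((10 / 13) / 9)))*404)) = 2705 / 133579368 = 0.00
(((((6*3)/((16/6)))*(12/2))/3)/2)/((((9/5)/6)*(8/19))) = 855/16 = 53.44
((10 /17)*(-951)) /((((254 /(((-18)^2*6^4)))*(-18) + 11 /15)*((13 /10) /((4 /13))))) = -22184928000 /121048109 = -183.27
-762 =-762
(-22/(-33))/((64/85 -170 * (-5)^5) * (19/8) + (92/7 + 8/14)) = 0.00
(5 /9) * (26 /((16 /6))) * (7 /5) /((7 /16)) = 52 /3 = 17.33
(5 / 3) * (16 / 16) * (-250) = -1250 / 3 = -416.67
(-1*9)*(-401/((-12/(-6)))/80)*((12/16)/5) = 10827/3200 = 3.38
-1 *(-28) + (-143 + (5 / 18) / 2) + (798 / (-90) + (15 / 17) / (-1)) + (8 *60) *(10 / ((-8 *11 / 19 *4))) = -12915377 / 33660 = -383.70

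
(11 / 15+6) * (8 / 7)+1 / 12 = 1089 / 140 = 7.78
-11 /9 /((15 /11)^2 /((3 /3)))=-1331 /2025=-0.66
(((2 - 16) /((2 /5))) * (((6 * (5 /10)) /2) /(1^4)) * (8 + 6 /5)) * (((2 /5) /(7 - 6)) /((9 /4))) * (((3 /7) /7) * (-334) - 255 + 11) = 2384272 /105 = 22707.35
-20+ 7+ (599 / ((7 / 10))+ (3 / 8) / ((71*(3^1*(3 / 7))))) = 10051945 / 11928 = 842.72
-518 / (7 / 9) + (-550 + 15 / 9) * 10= -18448 / 3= -6149.33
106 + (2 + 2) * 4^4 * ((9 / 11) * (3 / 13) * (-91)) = -192370 / 11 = -17488.18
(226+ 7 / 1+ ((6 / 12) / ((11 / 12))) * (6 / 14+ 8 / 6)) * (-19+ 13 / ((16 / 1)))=-5242365 / 1232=-4255.17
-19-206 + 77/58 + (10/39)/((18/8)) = -4551203/20358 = -223.56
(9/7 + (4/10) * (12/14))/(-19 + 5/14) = -38/435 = -0.09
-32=-32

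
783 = 783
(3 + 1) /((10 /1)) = 2 /5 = 0.40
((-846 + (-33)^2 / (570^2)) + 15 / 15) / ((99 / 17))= -518574443 / 3573900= -145.10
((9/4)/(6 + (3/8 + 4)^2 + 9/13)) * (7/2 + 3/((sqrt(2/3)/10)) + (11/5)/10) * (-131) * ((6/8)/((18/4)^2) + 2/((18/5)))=-2179840 * sqrt(6)/21493 - 13515008/537325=-273.58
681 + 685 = 1366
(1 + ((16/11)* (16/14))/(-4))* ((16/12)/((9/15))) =100/77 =1.30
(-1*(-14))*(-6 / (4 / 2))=-42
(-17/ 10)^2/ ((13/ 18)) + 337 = 221651/ 650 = 341.00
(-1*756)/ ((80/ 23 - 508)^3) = 85169/ 14467697008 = 0.00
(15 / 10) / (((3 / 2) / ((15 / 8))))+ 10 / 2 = 6.88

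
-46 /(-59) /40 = 23 /1180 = 0.02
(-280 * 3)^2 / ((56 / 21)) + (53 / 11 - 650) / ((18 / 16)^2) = 235304392 / 891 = 264090.23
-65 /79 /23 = -65 /1817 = -0.04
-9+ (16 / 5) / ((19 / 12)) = -663 / 95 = -6.98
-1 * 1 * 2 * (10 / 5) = -4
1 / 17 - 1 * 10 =-169 / 17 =-9.94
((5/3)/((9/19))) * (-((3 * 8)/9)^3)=-48640/729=-66.72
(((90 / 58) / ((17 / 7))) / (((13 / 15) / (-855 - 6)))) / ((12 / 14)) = -740.56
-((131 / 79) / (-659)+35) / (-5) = 7.00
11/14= 0.79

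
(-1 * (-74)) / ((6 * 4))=37 / 12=3.08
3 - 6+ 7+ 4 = 8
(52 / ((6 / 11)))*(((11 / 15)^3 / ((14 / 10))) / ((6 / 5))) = 190333 / 8505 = 22.38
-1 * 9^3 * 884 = -644436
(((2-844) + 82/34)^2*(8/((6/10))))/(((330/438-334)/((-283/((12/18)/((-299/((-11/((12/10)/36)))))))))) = 2516755412185378/232006599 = 10847775.12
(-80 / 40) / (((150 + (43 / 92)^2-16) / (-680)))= 135424 / 13365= 10.13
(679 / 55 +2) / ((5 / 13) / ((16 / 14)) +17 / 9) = 738504 / 114565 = 6.45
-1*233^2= -54289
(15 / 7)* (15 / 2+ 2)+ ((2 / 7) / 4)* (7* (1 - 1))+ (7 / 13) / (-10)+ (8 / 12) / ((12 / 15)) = 57703 / 2730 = 21.14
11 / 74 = 0.15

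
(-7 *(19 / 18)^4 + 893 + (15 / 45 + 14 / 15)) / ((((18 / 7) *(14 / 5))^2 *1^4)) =17.08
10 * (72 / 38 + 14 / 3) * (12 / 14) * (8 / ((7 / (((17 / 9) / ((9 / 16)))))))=215.84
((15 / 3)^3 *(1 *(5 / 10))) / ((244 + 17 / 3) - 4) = 375 / 1474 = 0.25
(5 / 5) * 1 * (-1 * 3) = -3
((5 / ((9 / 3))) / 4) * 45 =75 / 4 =18.75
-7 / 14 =-0.50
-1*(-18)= 18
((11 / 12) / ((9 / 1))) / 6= 11 / 648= 0.02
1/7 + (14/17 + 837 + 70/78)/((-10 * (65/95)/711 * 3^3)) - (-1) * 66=-2861465297/904995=-3161.86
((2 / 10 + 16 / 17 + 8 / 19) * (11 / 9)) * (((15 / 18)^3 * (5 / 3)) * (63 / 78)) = 8094625 / 5441904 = 1.49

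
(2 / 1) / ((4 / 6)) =3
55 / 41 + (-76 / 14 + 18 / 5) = -699 / 1435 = -0.49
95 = 95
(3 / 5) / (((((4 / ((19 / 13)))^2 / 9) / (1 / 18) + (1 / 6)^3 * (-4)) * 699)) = 19494 / 339796715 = 0.00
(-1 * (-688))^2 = 473344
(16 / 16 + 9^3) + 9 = 739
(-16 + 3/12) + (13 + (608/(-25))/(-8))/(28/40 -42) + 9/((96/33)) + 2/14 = -852549/66080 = -12.90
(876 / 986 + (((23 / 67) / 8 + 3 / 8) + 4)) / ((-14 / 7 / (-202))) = 17702674 / 33031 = 535.94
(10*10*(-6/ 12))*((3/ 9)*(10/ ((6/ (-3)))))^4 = -31250/ 81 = -385.80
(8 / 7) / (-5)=-8 / 35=-0.23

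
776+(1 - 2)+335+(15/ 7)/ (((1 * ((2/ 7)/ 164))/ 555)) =683760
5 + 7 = 12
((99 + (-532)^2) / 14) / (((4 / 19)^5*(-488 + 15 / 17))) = -11917689812009 / 118716416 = -100387.88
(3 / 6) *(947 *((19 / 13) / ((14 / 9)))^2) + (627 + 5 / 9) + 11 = 629948299 / 596232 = 1056.55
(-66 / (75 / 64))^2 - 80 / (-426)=422289832 / 133125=3172.13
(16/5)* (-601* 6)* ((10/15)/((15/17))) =-653888/75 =-8718.51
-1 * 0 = 0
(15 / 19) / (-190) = -3 / 722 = -0.00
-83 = -83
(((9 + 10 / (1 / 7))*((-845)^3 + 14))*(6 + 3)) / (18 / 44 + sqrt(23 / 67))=-431140506121.41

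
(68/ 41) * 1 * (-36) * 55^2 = -7405200/ 41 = -180614.63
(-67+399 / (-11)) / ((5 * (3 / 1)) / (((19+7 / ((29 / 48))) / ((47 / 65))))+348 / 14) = -91694512 / 22385187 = -4.10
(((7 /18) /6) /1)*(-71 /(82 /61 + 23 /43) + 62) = 835555 /532332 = 1.57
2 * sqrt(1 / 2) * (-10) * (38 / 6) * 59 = -11210 * sqrt(2) / 3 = -5284.44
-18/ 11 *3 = -54/ 11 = -4.91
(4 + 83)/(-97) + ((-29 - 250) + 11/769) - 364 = -48029135/74593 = -643.88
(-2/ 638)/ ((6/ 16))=-0.01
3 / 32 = 0.09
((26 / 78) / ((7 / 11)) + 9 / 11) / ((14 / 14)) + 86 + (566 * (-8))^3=-21445255954736 / 231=-92836605864.66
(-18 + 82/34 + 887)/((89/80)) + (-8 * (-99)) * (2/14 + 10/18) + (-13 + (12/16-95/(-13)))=733295265/550732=1331.49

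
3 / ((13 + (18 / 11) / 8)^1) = 132 / 581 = 0.23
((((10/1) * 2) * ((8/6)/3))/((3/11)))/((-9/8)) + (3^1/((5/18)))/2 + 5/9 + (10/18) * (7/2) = -51203/2430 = -21.07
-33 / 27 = -11 / 9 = -1.22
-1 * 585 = -585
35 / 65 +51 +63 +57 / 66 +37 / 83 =2749997 / 23738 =115.85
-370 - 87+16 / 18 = -4105 / 9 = -456.11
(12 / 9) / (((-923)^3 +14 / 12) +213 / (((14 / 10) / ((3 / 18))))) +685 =5655681693111 / 8256469625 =685.00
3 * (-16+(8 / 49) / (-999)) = -783224 / 16317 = -48.00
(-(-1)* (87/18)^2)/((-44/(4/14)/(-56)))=841/99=8.49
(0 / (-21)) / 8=0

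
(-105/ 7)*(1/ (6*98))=-5/ 196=-0.03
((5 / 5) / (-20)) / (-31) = 1 / 620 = 0.00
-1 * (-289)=289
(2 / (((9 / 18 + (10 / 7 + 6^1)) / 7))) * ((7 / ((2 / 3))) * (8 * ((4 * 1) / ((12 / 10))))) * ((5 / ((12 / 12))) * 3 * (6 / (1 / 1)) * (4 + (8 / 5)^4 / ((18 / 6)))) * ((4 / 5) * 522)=531511658496 / 4625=114921439.67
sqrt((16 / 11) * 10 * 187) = 4 * sqrt(170) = 52.15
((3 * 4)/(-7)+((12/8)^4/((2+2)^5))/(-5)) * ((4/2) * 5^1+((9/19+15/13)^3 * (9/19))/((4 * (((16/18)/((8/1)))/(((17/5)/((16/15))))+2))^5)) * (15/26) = -768659784027586357366250263809351/77674799127253096439651900588032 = -9.90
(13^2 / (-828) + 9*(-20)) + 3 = -146725 / 828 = -177.20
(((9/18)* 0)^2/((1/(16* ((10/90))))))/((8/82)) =0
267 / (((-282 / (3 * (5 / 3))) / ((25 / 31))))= -11125 / 2914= -3.82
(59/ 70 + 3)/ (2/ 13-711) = -3497/ 646870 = -0.01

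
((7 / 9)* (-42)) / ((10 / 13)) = -637 / 15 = -42.47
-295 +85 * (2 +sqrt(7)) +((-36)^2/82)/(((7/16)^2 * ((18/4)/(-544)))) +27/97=-1969544434/194873 +85 * sqrt(7)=-9881.92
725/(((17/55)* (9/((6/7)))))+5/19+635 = 5824240/6783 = 858.65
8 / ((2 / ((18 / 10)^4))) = 26244 / 625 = 41.99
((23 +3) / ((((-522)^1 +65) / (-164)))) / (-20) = -1066 / 2285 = -0.47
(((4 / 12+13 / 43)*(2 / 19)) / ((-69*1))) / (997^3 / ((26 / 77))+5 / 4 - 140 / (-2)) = -0.00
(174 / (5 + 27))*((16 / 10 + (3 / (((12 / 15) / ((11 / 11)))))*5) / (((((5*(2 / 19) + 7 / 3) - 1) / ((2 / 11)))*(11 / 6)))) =550449 / 93280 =5.90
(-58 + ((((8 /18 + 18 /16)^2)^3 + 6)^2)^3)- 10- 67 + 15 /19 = 11725147953400328024096798802721024180152691851047763184452762645115369065811 /138906789094693574778466228336167917645156498690131321499302257229824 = 84410186.35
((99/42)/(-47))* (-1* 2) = 33/329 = 0.10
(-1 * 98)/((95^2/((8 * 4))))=-3136/9025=-0.35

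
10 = 10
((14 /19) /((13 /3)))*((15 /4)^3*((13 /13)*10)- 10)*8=703.76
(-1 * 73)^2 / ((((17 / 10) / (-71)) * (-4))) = 1891795 / 34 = 55641.03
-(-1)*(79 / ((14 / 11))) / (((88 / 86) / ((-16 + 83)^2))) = 15249133 / 56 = 272305.95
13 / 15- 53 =-782 / 15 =-52.13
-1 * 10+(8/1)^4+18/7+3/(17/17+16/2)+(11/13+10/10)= 1116775/273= 4090.75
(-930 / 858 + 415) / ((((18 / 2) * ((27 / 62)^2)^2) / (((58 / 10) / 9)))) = 824.08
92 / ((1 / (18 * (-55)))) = -91080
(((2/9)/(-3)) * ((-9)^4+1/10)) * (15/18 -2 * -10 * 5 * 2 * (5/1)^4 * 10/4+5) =-24604584277/162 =-151880149.86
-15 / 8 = -1.88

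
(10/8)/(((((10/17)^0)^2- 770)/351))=-1755/3076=-0.57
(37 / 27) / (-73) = -0.02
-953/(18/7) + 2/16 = -370.49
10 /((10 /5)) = 5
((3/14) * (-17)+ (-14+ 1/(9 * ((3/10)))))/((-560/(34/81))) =110993/8573040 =0.01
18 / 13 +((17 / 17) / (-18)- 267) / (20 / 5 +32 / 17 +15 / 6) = -53483 / 1755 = -30.47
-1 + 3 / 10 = -7 / 10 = -0.70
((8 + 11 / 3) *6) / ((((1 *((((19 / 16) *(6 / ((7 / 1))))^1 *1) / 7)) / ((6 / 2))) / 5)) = 137200 / 19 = 7221.05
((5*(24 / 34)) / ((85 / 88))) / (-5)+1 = 389 / 1445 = 0.27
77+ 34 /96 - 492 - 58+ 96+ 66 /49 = -882703 /2352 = -375.30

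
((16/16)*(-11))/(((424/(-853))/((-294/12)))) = -459767/848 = -542.18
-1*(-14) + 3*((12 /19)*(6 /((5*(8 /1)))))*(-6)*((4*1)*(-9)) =7162 /95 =75.39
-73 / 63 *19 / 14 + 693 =609839 / 882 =691.43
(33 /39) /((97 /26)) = 22 /97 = 0.23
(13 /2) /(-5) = -13 /10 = -1.30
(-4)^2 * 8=128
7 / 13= 0.54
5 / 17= 0.29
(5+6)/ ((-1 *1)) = -11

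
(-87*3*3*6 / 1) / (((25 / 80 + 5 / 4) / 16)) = -48107.52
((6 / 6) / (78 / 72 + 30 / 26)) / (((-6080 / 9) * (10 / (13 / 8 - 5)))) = 9477 / 42438400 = 0.00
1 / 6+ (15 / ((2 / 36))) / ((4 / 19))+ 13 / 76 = 292487 / 228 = 1282.84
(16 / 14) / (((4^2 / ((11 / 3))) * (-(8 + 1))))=-0.03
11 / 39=0.28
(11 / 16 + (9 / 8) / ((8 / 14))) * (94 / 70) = 3.57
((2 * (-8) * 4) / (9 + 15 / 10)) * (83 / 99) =-10624 / 2079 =-5.11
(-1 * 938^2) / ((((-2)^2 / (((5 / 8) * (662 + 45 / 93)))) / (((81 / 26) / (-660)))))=429901.29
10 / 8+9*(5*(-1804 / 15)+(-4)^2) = -21067 / 4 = -5266.75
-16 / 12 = -4 / 3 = -1.33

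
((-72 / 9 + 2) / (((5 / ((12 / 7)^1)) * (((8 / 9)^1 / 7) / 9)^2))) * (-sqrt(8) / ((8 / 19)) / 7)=1121931 * sqrt(2) / 160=9916.56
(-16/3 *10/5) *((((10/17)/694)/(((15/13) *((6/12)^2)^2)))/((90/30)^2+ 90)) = -6656/5256009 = -0.00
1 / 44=0.02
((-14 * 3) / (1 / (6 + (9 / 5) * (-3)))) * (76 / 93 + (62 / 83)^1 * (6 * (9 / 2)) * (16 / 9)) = -11889192 / 12865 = -924.15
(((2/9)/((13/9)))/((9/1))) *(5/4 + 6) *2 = 29/117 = 0.25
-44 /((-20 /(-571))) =-6281 /5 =-1256.20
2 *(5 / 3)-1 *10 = -20 / 3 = -6.67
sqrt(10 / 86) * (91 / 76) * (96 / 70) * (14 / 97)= 0.08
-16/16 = -1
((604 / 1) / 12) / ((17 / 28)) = 4228 / 51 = 82.90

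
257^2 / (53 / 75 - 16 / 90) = 14861025 / 119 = 124882.56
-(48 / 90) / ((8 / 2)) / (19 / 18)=-12 / 95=-0.13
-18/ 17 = -1.06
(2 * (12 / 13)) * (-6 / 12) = -12 / 13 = -0.92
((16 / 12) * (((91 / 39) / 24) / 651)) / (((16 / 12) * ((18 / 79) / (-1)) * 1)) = -79 / 120528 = -0.00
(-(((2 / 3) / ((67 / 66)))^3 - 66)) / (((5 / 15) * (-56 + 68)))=9882587 / 601526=16.43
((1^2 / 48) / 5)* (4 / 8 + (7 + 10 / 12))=5 / 144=0.03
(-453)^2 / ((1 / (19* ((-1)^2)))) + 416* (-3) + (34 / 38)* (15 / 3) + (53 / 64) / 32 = 151668372463 / 38912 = 3897727.50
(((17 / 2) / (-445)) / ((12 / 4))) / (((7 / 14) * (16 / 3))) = -17 / 7120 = -0.00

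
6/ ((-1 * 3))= -2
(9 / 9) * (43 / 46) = 43 / 46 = 0.93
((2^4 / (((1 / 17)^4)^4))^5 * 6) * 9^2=139043244356167732305040463798839198216103600795629338349801840023890476924336149094571281733509626866958336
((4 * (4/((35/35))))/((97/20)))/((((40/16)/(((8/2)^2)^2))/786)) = 25755648/97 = 265522.14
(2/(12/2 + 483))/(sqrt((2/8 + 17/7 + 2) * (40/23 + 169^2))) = 4 * sqrt(282767037)/6011873091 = 0.00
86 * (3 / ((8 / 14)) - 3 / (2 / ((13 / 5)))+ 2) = 2881 / 10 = 288.10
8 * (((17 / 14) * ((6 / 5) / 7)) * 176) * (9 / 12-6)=-53856 / 35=-1538.74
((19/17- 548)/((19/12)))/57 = -37188/6137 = -6.06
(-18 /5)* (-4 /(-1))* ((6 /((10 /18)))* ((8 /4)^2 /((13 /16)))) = -248832 /325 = -765.64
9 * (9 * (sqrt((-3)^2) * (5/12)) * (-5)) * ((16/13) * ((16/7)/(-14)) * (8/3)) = 172800/637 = 271.27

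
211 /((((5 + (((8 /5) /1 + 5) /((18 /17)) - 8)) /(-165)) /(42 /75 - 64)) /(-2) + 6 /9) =132519816 /418607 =316.57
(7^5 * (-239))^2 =16135268698129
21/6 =7/2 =3.50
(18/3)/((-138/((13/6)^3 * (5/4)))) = -10985/19872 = -0.55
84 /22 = 42 /11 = 3.82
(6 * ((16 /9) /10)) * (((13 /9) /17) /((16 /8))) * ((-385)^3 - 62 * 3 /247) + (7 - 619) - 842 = -112827054158 /43605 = -2587479.74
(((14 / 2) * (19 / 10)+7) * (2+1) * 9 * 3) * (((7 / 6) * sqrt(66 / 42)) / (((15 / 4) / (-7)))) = -4488.92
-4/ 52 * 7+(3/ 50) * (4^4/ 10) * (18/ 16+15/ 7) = 50971/ 11375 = 4.48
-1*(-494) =494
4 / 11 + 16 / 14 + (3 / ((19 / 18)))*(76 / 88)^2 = 6143 / 1694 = 3.63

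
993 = 993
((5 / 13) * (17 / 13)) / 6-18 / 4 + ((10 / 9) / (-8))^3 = -34842053 / 7884864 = -4.42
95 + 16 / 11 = 1061 / 11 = 96.45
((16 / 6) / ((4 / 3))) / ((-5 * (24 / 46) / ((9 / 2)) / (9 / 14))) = -621 / 280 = -2.22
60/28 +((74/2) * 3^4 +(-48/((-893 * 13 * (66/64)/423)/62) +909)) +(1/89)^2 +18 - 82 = 594959200644/150649499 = 3949.29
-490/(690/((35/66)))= -1715/4554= -0.38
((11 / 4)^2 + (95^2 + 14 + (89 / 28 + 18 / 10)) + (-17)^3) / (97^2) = 2317583 / 5269040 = 0.44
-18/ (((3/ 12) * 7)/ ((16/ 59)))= -1152/ 413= -2.79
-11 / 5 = -2.20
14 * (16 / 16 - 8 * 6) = -658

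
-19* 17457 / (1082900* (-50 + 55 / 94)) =15589101 / 2515035250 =0.01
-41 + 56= 15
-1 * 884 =-884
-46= -46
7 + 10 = 17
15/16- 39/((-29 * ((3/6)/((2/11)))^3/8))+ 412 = 255343081/617584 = 413.45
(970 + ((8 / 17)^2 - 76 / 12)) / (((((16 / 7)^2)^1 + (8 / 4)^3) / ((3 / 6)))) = 40948859 / 1123632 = 36.44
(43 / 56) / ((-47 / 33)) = -0.54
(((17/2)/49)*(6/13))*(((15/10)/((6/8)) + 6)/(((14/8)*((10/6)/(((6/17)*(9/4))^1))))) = 3888/22295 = 0.17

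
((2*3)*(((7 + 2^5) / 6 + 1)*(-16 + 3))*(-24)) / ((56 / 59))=103545 / 7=14792.14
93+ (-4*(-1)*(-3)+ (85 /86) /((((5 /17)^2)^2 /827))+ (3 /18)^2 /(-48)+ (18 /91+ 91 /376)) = 4342369626091517 /39724776000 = 109311.37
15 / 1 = 15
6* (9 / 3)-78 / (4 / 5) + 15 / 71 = -11259 / 142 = -79.29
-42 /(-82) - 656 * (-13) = 8528.51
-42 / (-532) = 3 / 38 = 0.08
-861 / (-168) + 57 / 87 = 1341 / 232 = 5.78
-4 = -4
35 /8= 4.38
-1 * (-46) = 46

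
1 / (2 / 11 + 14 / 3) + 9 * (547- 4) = 781953 / 160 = 4887.21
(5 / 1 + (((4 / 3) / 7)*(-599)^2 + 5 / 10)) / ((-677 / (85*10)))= -1220021575 / 14217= -85814.28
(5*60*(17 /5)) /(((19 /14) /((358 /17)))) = 300720 /19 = 15827.37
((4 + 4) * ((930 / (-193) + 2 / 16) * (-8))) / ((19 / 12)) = 695712 / 3667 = 189.72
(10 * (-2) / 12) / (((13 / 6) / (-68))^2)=-277440 / 169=-1641.66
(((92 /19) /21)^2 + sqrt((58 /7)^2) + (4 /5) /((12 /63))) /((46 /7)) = 433957 /227430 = 1.91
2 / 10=1 / 5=0.20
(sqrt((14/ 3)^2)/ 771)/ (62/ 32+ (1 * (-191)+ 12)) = -224/ 6552729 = -0.00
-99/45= -11/5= -2.20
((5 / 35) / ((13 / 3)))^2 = 0.00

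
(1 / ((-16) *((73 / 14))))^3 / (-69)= 343 / 13743192576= 0.00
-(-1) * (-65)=-65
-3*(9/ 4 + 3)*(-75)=4725/ 4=1181.25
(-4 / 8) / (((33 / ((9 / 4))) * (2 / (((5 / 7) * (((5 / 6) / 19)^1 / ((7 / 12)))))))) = -75 / 81928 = -0.00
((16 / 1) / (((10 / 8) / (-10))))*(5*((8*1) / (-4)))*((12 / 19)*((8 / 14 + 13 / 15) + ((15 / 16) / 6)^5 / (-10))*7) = 10133372839 / 1245184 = 8138.05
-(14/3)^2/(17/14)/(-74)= 1372/5661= 0.24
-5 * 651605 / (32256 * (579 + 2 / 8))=-3258025 / 18684288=-0.17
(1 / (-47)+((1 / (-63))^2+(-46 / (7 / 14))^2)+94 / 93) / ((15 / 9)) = 48951621944 / 9638055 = 5078.99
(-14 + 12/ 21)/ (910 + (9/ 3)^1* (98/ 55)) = -2585/ 176204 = -0.01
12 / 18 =2 / 3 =0.67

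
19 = 19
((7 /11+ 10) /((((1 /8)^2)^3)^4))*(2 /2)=552516878495748490002432 /11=50228807135977135454766.55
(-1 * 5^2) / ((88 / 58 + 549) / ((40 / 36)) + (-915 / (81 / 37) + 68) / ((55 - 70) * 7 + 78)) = -0.05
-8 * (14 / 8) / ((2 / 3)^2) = -63 / 2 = -31.50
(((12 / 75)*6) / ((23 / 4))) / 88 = 12 / 6325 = 0.00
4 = 4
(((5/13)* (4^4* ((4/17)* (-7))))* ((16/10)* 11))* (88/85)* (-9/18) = 27754496/18785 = 1477.48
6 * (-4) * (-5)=120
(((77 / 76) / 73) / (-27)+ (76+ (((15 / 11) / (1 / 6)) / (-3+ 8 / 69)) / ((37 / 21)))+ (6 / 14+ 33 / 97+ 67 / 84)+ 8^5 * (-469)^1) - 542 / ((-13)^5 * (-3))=-23503085126707669217633345 / 1529340685499785158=-15368116.04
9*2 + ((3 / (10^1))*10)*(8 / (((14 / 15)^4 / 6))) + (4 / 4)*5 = 510848 / 2401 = 212.76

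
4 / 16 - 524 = -2095 / 4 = -523.75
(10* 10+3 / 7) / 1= 703 / 7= 100.43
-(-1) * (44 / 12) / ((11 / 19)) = 19 / 3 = 6.33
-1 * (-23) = 23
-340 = -340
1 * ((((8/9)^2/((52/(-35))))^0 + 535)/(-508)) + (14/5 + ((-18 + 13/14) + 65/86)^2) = 267.94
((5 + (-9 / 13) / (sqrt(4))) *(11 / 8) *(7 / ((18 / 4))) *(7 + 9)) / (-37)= -18634 / 4329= -4.30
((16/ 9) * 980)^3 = 3855122432000/ 729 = 5288233788.75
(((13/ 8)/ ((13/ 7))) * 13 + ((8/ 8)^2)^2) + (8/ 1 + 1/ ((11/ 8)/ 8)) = 2305/ 88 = 26.19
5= 5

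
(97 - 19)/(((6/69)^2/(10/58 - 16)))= -9469629/58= -163269.47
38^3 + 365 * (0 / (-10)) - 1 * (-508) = 55380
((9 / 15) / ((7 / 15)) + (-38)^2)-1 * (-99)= 10810 / 7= 1544.29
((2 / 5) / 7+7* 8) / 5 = 11.21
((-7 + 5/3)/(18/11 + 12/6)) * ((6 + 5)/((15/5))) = -242/45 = -5.38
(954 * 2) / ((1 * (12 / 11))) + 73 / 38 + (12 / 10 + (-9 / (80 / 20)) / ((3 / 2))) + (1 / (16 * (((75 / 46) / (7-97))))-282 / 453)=20043391 / 11476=1746.55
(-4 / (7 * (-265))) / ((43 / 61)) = 244 / 79765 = 0.00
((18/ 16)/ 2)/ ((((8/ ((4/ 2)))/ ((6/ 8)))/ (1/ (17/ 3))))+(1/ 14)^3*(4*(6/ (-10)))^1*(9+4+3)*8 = -696669/ 7463680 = -0.09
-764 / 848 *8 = -382 / 53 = -7.21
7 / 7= 1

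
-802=-802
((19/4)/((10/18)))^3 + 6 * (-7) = 4664211/8000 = 583.03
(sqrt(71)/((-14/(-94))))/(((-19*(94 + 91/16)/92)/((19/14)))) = -3.73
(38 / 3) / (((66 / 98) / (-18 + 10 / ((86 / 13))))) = -310.11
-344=-344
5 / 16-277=-4427 / 16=-276.69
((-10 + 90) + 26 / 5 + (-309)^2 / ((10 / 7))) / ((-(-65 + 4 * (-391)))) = 223073 / 5430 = 41.08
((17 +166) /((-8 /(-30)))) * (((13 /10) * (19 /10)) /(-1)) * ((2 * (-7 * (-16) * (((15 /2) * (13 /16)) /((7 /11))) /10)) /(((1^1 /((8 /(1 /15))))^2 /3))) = -15706895490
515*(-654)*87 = -29302470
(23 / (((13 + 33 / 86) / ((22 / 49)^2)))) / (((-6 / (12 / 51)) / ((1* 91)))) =-24891152 / 20134443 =-1.24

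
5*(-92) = -460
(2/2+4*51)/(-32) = -6.41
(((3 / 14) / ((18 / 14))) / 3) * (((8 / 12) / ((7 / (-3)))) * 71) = -71 / 63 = -1.13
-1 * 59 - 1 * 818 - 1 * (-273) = -604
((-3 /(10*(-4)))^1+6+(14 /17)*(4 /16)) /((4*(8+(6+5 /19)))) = 81149 /737120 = 0.11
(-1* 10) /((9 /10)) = -100 /9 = -11.11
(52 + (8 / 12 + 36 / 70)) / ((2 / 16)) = 44672 / 105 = 425.45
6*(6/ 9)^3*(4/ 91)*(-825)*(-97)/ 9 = 1707200/ 2457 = 694.83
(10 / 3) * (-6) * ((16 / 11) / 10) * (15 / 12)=-40 / 11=-3.64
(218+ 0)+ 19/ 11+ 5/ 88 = 19341/ 88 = 219.78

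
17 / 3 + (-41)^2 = 5060 / 3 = 1686.67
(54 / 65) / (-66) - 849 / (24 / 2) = -202381 / 2860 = -70.76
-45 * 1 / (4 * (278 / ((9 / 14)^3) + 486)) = -32805 / 4468504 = -0.01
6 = 6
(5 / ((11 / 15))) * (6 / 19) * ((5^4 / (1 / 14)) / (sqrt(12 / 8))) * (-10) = -13125000 * sqrt(6) / 209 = -153825.61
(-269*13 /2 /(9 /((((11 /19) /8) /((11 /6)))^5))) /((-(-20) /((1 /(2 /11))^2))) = -11424699 /405684060160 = -0.00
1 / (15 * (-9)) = -1 / 135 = -0.01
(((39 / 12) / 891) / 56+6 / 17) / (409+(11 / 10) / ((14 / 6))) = 5988625 / 6946535376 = 0.00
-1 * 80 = -80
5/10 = 1/2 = 0.50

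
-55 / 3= -18.33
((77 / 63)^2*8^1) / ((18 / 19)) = 9196 / 729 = 12.61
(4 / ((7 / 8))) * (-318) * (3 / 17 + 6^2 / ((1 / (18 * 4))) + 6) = -449463744 / 119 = -3777006.25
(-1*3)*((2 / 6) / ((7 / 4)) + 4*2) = -172 / 7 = -24.57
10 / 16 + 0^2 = 0.62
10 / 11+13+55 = 758 / 11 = 68.91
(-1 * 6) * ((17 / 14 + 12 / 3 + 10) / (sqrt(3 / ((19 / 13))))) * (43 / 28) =-9159 * sqrt(741) / 2548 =-97.85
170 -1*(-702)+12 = 884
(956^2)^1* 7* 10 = 63975520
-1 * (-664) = 664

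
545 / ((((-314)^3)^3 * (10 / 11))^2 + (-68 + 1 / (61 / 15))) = 0.00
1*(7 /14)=1 /2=0.50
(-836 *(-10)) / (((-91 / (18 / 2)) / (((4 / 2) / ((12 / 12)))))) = -150480 / 91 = -1653.63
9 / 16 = 0.56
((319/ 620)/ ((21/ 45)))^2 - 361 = -271070215/ 753424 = -359.78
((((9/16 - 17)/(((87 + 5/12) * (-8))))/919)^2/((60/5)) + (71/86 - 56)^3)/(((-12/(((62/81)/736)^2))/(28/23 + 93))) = 105862686118414224014846420177137/74220191580627214253086356799488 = 1.43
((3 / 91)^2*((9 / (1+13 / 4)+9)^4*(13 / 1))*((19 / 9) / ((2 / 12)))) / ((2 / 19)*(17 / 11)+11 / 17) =29544930954 / 8750053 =3376.54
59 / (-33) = -59 / 33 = -1.79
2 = 2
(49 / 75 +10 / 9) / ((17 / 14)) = 5558 / 3825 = 1.45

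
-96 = -96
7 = 7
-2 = -2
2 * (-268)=-536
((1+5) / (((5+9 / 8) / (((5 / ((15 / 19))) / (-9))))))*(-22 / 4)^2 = -9196 / 441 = -20.85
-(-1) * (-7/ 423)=-7/ 423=-0.02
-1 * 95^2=-9025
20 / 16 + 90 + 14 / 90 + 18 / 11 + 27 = 237683 / 1980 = 120.04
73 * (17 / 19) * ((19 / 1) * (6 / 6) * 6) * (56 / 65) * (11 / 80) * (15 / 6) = 286671 / 130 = 2205.16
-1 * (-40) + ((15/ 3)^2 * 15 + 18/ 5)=418.60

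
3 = 3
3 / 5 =0.60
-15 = -15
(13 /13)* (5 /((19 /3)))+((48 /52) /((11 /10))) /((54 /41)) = 34885 /24453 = 1.43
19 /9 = 2.11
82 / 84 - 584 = -24487 / 42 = -583.02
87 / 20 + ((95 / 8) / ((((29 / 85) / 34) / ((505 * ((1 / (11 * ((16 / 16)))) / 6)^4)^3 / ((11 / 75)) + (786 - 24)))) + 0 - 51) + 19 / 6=13100689166236993569161229011111 / 14528696463906193477877760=901711.26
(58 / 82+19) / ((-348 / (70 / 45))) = -2828 / 32103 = -0.09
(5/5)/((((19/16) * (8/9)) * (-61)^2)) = 18/70699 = 0.00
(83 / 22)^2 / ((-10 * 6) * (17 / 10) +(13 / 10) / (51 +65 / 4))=-9265705 / 66387376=-0.14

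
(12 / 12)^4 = 1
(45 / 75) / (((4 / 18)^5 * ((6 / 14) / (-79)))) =-32654097 / 160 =-204088.11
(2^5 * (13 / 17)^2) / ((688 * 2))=0.01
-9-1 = -10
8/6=4/3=1.33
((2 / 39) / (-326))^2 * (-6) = -2 / 13470483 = -0.00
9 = 9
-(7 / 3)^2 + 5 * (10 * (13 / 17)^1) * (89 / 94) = 30.76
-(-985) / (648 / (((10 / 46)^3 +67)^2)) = 163691466204265 / 23981814018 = 6825.65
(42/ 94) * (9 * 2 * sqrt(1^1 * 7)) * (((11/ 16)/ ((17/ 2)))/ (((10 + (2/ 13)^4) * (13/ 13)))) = 5398029 * sqrt(7)/ 82987336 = 0.17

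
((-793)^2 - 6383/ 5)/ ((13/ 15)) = 724122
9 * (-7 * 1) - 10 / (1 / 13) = -193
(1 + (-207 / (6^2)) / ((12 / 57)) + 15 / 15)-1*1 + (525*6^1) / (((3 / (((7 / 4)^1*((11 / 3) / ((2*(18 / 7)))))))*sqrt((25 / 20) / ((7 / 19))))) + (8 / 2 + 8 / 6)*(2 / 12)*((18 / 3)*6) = 91 / 16 + 18865*sqrt(665) / 684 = 716.92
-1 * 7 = -7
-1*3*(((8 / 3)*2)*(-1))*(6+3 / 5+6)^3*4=16003008 / 125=128024.06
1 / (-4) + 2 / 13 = -5 / 52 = -0.10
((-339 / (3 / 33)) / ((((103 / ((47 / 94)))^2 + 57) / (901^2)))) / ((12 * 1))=-91733513 / 15452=-5936.68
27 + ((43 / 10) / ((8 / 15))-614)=-9263 / 16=-578.94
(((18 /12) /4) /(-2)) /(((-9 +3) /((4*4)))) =1 /2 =0.50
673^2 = 452929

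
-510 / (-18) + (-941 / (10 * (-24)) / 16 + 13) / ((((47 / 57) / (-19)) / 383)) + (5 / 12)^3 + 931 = -115932.12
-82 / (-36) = 41 / 18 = 2.28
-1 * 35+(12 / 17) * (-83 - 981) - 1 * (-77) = -12054 / 17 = -709.06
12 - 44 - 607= -639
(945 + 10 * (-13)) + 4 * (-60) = 575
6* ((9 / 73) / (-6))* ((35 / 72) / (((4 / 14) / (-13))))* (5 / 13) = 1225 / 1168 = 1.05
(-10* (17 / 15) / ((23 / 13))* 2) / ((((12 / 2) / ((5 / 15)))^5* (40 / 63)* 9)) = -1547 / 1303801920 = -0.00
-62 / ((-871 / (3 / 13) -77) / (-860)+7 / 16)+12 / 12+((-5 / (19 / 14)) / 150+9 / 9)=-153792847 / 14458335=-10.64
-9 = -9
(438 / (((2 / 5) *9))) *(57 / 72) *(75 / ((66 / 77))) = 1213625 / 144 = 8427.95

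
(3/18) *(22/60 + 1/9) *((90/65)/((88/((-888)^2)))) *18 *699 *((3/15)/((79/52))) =35551900512/21725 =1636451.12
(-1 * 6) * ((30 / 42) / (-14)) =15 / 49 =0.31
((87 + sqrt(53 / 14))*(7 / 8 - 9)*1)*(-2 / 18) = 65*sqrt(742) / 1008 + 1885 / 24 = 80.30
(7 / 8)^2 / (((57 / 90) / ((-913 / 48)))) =-223685 / 9728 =-22.99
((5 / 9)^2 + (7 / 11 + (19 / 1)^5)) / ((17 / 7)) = 15443435357 / 15147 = 1019570.57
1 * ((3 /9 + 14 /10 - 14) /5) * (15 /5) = -184 /25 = -7.36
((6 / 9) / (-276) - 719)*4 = -2876.01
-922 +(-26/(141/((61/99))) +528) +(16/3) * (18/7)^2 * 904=21535951240/683991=31485.72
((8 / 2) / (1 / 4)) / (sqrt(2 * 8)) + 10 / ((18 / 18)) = 14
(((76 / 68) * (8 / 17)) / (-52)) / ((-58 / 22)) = 418 / 108953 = 0.00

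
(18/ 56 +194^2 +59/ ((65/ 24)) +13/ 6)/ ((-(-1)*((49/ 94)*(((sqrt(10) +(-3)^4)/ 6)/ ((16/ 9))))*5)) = 1391670602352/ 730272725 - 154630066928*sqrt(10)/ 6572454525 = 1831.29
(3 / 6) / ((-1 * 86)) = -1 / 172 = -0.01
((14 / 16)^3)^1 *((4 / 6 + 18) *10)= 12005 / 96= 125.05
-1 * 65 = -65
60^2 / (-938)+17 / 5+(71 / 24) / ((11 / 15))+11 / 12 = 2793787 / 619080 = 4.51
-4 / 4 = -1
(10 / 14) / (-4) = -5 / 28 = -0.18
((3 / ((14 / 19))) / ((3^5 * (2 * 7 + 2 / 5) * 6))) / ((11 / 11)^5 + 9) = 0.00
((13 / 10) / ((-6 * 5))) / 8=-13 / 2400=-0.01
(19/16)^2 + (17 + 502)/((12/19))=210729/256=823.16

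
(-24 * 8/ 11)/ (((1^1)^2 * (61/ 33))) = -576/ 61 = -9.44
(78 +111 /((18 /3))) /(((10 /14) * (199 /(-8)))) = -5404 /995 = -5.43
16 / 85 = 0.19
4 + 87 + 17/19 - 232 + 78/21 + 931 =794.61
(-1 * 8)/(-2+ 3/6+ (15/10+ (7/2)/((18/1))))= -288/7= -41.14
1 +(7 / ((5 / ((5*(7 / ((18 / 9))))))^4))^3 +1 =4747561518135 / 4096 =1159072636.26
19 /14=1.36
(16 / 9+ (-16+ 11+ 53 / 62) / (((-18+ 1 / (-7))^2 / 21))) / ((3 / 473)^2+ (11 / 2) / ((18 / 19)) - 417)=-6094329187078 / 1655926719639937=-0.00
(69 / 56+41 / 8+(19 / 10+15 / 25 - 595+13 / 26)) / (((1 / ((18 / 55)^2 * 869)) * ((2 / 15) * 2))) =-204410.65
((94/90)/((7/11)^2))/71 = 5687/156555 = 0.04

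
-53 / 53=-1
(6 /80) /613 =3 /24520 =0.00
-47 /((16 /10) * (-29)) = 235 /232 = 1.01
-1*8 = -8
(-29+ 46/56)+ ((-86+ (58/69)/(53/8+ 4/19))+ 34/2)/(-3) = -31432433/6022044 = -5.22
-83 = -83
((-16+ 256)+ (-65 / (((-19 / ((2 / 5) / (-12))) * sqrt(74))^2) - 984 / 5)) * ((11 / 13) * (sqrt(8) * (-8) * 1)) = -4570017122 * sqrt(2) / 7813845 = -827.12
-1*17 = -17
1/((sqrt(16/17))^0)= 1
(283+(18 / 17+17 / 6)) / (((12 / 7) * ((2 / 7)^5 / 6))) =3442762687 / 6528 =527383.99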